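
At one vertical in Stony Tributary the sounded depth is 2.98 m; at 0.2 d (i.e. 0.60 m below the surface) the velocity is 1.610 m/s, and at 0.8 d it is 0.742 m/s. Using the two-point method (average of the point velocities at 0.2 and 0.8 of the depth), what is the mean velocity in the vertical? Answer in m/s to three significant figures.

v̄ = (1.610 + 0.742) / 2 = 1.176 m/s

1.18 m/s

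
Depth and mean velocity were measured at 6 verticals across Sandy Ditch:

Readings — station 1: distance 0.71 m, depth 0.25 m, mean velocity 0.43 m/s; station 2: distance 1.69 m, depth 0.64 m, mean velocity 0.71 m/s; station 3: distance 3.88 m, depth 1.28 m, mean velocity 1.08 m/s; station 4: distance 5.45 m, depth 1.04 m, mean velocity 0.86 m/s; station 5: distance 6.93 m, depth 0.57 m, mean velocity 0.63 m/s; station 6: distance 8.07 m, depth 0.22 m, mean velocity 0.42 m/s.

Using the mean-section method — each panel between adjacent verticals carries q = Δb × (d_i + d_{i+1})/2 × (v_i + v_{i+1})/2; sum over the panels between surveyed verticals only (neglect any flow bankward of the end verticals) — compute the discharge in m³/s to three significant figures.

5.02 m³/s

Panel 1-2: Δb = 0.98 m, d̄ = (0.25+0.64)/2 = 0.445, v̄ = (0.43+0.71)/2 = 0.57 → q = 0.98×0.445×0.57 = 0.2486 m³/s
Panel 2-3: Δb = 2.19 m, d̄ = (0.64+1.28)/2 = 0.96, v̄ = (0.71+1.08)/2 = 0.895 → q = 2.19×0.96×0.895 = 1.882 m³/s
Panel 3-4: Δb = 1.57 m, d̄ = (1.28+1.04)/2 = 1.16, v̄ = (1.08+0.86)/2 = 0.97 → q = 1.57×1.16×0.97 = 1.767 m³/s
Panel 4-5: Δb = 1.48 m, d̄ = (1.04+0.57)/2 = 0.805, v̄ = (0.86+0.63)/2 = 0.745 → q = 1.48×0.805×0.745 = 0.8876 m³/s
Panel 5-6: Δb = 1.14 m, d̄ = (0.57+0.22)/2 = 0.395, v̄ = (0.63+0.42)/2 = 0.525 → q = 1.14×0.395×0.525 = 0.2364 m³/s
Q = Σ q = 5.021 m³/s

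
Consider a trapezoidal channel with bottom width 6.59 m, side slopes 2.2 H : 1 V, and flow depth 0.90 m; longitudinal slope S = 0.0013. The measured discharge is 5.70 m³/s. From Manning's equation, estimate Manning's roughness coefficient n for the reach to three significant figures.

A = (b + z·y)·y = (6.59 + 2.2×0.90)×0.90 = 7.713 m²
P = b + 2y√(1+z²) = 6.59 + 2×0.90×√(1+2.2²) = 10.94 m
R = A/P = 7.713/10.94 = 0.7050 m
n = (1/Q)·A·R^(2/3)·S^(1/2) = (1/5.70) × 7.713 × 0.7921 × 0.03606 = 0.03865

0.0386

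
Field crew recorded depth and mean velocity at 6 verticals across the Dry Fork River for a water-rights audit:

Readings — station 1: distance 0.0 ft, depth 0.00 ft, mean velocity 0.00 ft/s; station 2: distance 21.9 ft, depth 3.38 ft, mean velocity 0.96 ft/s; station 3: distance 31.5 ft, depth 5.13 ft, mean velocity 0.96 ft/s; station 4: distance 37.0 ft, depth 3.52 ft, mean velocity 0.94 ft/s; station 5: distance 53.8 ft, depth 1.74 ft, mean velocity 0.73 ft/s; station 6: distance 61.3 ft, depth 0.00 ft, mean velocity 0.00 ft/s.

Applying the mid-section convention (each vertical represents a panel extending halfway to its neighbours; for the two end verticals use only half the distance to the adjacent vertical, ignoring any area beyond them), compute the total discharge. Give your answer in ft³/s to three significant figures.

w_2 = (31.5 − 0.0)/2 = 15.75 ft; q_2 = 0.96 × 3.38 × 15.75 = 51.11 ft³/s
w_3 = (37.0 − 21.9)/2 = 7.55 ft; q_3 = 0.96 × 5.13 × 7.55 = 37.18 ft³/s
w_4 = (53.8 − 31.5)/2 = 11.15 ft; q_4 = 0.94 × 3.52 × 11.15 = 36.89 ft³/s
w_5 = (61.3 − 37.0)/2 = 12.15 ft; q_5 = 0.73 × 1.74 × 12.15 = 15.43 ft³/s
Stations 1, 6 contribute zero (depth or velocity is 0).
Q = Σ qᵢ = 140.6 ft³/s

141 ft³/s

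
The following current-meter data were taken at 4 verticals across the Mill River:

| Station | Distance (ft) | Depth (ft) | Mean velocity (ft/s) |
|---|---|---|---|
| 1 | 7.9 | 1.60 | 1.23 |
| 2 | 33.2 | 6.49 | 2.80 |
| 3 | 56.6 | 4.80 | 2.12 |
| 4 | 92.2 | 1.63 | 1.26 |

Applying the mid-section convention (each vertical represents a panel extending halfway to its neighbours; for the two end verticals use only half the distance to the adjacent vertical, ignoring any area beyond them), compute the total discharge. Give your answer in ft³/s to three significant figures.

w_1 = (33.2 − 7.9)/2 = 12.65 ft; q_1 = 1.23 × 1.60 × 12.65 = 24.90 ft³/s
w_2 = (56.6 − 7.9)/2 = 24.35 ft; q_2 = 2.80 × 6.49 × 24.35 = 442.5 ft³/s
w_3 = (92.2 − 33.2)/2 = 29.5 ft; q_3 = 2.12 × 4.80 × 29.5 = 300.2 ft³/s
w_4 = (92.2 − 56.6)/2 = 17.8 ft; q_4 = 1.26 × 1.63 × 17.8 = 36.56 ft³/s
Q = Σ qᵢ = 804.1 ft³/s

804 ft³/s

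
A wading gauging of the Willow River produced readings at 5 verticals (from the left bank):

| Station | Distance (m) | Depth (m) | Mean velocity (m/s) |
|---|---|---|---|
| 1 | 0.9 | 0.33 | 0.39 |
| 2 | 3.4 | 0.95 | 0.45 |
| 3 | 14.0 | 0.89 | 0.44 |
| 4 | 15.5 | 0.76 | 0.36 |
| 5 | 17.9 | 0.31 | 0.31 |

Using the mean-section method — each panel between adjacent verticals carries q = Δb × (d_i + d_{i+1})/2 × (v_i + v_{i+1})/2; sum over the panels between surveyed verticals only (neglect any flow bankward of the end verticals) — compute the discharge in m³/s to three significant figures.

Panel 1-2: Δb = 2.5 m, d̄ = (0.33+0.95)/2 = 0.64, v̄ = (0.39+0.45)/2 = 0.42 → q = 2.5×0.64×0.42 = 0.6720 m³/s
Panel 2-3: Δb = 10.6 m, d̄ = (0.95+0.89)/2 = 0.92, v̄ = (0.45+0.44)/2 = 0.445 → q = 10.6×0.92×0.445 = 4.340 m³/s
Panel 3-4: Δb = 1.5 m, d̄ = (0.89+0.76)/2 = 0.825, v̄ = (0.44+0.36)/2 = 0.4 → q = 1.5×0.825×0.4 = 0.4950 m³/s
Panel 4-5: Δb = 2.4 m, d̄ = (0.76+0.31)/2 = 0.535, v̄ = (0.36+0.31)/2 = 0.335 → q = 2.4×0.535×0.335 = 0.4301 m³/s
Q = Σ q = 5.937 m³/s

5.94 m³/s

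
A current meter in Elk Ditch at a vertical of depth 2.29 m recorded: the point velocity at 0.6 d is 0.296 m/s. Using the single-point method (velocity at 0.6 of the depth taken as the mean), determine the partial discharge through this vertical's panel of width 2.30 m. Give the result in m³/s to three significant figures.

v̄ = v₀.₆ = 0.296 m/s
q = v̄ × d × w = 0.2960 × 2.29 × 2.30 = 1.559 m³/s

1.56 m³/s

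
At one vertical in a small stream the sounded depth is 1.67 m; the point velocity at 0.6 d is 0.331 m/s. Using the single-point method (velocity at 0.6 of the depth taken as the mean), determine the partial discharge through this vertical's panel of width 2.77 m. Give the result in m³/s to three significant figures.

v̄ = v₀.₆ = 0.331 m/s
q = v̄ × d × w = 0.3310 × 1.67 × 2.77 = 1.531 m³/s

1.53 m³/s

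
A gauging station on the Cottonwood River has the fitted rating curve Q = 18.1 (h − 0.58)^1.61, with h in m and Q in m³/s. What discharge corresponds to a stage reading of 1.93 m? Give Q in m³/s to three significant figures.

Q = 18.1 × (1.93 − 0.58)^1.61 = 18.1 × 1.35^1.61 = 29.34 m³/s

29.3 m³/s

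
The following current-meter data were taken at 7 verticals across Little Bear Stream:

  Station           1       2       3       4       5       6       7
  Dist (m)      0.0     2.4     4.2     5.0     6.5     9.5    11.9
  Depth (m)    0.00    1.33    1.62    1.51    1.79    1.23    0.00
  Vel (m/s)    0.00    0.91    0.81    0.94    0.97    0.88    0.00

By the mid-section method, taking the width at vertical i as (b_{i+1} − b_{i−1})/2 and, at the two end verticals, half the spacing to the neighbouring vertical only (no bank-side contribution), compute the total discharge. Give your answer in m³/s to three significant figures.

w_2 = (4.2 − 0.0)/2 = 2.1 m; q_2 = 0.91 × 1.33 × 2.1 = 2.542 m³/s
w_3 = (5.0 − 2.4)/2 = 1.3 m; q_3 = 0.81 × 1.62 × 1.3 = 1.706 m³/s
w_4 = (6.5 − 4.2)/2 = 1.15 m; q_4 = 0.94 × 1.51 × 1.15 = 1.632 m³/s
w_5 = (9.5 − 5.0)/2 = 2.25 m; q_5 = 0.97 × 1.79 × 2.25 = 3.907 m³/s
w_6 = (11.9 − 6.5)/2 = 2.7 m; q_6 = 0.88 × 1.23 × 2.7 = 2.922 m³/s
Stations 1, 7 contribute zero (depth or velocity is 0).
Q = Σ qᵢ = 12.71 m³/s

12.7 m³/s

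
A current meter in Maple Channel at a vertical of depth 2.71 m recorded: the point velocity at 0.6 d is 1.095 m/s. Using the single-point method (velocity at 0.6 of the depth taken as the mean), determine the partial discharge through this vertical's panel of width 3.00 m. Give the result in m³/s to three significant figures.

8.90 m³/s

v̄ = v₀.₆ = 1.095 m/s
q = v̄ × d × w = 1.095 × 2.71 × 3.00 = 8.902 m³/s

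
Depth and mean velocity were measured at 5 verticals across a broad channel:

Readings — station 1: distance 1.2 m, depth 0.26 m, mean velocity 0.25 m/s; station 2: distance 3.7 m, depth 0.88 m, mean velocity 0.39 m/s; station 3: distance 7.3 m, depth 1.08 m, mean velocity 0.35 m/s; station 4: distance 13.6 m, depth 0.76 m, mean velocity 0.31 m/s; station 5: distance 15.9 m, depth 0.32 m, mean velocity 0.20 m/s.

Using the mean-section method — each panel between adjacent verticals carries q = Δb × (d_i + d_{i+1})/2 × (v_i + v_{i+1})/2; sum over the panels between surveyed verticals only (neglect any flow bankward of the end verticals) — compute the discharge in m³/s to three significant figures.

3.99 m³/s

Panel 1-2: Δb = 2.5 m, d̄ = (0.26+0.88)/2 = 0.57, v̄ = (0.25+0.39)/2 = 0.32 → q = 2.5×0.57×0.32 = 0.4560 m³/s
Panel 2-3: Δb = 3.6 m, d̄ = (0.88+1.08)/2 = 0.98, v̄ = (0.39+0.35)/2 = 0.37 → q = 3.6×0.98×0.37 = 1.305 m³/s
Panel 3-4: Δb = 6.3 m, d̄ = (1.08+0.76)/2 = 0.92, v̄ = (0.35+0.31)/2 = 0.33 → q = 6.3×0.92×0.33 = 1.913 m³/s
Panel 4-5: Δb = 2.3 m, d̄ = (0.76+0.32)/2 = 0.54, v̄ = (0.31+0.20)/2 = 0.255 → q = 2.3×0.54×0.255 = 0.3167 m³/s
Q = Σ q = 3.991 m³/s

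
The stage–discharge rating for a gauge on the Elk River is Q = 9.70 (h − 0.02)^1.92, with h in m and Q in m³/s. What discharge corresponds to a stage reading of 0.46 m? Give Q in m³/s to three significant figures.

2.01 m³/s

Q = 9.70 × (0.46 − 0.02)^1.92 = 9.70 × 0.44^1.92 = 2.005 m³/s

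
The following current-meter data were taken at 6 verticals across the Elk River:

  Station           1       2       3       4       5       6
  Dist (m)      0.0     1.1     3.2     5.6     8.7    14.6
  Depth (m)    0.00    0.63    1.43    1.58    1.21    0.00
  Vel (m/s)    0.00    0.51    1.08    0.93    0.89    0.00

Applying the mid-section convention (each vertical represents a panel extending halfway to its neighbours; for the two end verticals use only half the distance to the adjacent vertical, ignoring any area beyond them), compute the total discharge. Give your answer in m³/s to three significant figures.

w_2 = (3.2 − 0.0)/2 = 1.6 m; q_2 = 0.51 × 0.63 × 1.6 = 0.5141 m³/s
w_3 = (5.6 − 1.1)/2 = 2.25 m; q_3 = 1.08 × 1.43 × 2.25 = 3.475 m³/s
w_4 = (8.7 − 3.2)/2 = 2.75 m; q_4 = 0.93 × 1.58 × 2.75 = 4.041 m³/s
w_5 = (14.6 − 5.6)/2 = 4.5 m; q_5 = 0.89 × 1.21 × 4.5 = 4.846 m³/s
Stations 1, 6 contribute zero (depth or velocity is 0).
Q = Σ qᵢ = 12.88 m³/s

12.9 m³/s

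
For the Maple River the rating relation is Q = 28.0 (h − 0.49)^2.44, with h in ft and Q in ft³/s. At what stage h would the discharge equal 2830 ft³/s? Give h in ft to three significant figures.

7.12 ft

h − h₀ = (Q/C)^(1/b) = (2830/28.0)^(1/2.44) = 6.631 ft
h = 0.49 + 6.631 = 7.121 ft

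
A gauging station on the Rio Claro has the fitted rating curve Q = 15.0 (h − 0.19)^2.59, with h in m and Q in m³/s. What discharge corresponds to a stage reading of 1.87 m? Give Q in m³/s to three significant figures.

57.5 m³/s

Q = 15.0 × (1.87 − 0.19)^2.59 = 15.0 × 1.68^2.59 = 57.50 m³/s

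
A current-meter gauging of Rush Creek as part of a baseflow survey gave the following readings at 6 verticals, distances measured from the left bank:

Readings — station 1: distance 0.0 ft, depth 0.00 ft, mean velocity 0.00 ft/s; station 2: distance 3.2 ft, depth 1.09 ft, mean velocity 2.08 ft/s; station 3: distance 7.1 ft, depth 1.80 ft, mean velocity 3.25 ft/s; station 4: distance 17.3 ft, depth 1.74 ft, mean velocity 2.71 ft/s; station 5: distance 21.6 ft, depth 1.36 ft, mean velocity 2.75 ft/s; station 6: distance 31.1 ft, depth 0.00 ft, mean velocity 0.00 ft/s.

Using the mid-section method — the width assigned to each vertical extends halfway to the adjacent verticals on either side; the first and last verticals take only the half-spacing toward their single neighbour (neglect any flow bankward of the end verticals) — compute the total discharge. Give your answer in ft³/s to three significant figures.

109 ft³/s

w_2 = (7.1 − 0.0)/2 = 3.55 ft; q_2 = 2.08 × 1.09 × 3.55 = 8.049 ft³/s
w_3 = (17.3 − 3.2)/2 = 7.05 ft; q_3 = 3.25 × 1.80 × 7.05 = 41.24 ft³/s
w_4 = (21.6 − 7.1)/2 = 7.25 ft; q_4 = 2.71 × 1.74 × 7.25 = 34.19 ft³/s
w_5 = (31.1 − 17.3)/2 = 6.9 ft; q_5 = 2.75 × 1.36 × 6.9 = 25.81 ft³/s
Stations 1, 6 contribute zero (depth or velocity is 0).
Q = Σ qᵢ = 109.3 ft³/s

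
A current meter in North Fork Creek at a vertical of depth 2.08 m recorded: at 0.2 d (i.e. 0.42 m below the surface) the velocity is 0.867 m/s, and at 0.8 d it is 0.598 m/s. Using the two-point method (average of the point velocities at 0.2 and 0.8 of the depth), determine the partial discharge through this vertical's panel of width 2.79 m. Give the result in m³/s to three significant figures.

4.25 m³/s

v̄ = (0.867 + 0.598) / 2 = 0.7325 m/s
q = v̄ × d × w = 0.7325 × 2.08 × 2.79 = 4.251 m³/s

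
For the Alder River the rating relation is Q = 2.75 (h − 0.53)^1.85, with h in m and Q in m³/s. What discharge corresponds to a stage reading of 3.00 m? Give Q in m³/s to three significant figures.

Q = 2.75 × (3.00 − 0.53)^1.85 = 2.75 × 2.47^1.85 = 14.65 m³/s

14.6 m³/s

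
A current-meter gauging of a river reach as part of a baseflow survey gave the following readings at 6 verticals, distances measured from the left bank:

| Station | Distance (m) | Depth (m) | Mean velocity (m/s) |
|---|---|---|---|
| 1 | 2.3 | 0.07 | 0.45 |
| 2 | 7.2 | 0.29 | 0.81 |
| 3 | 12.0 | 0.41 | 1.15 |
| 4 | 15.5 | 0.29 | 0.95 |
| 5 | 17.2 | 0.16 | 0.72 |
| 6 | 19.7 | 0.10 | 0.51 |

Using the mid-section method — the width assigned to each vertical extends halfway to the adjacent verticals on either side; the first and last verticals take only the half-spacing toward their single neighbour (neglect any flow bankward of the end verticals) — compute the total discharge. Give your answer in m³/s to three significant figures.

w_1 = (7.2 − 2.3)/2 = 2.45 m; q_1 = 0.45 × 0.07 × 2.45 = 0.07718 m³/s
w_2 = (12.0 − 2.3)/2 = 4.85 m; q_2 = 0.81 × 0.29 × 4.85 = 1.139 m³/s
w_3 = (15.5 − 7.2)/2 = 4.15 m; q_3 = 1.15 × 0.41 × 4.15 = 1.957 m³/s
w_4 = (17.2 − 12.0)/2 = 2.6 m; q_4 = 0.95 × 0.29 × 2.6 = 0.7163 m³/s
w_5 = (19.7 − 15.5)/2 = 2.1 m; q_5 = 0.72 × 0.16 × 2.1 = 0.2419 m³/s
w_6 = (19.7 − 17.2)/2 = 1.25 m; q_6 = 0.51 × 0.10 × 1.25 = 0.06375 m³/s
Q = Σ qᵢ = 4.195 m³/s

4.20 m³/s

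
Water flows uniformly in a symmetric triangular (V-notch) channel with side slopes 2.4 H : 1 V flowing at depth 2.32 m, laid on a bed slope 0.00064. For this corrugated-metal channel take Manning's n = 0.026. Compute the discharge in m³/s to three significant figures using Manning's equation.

A = z·y² = 2.4×2.32² = 12.92 m²
P = 2y√(1+z²) = 2×2.32×√(1+2.4²) = 12.06 m
R = A/P = 12.92/12.06 = 1.071 m
Q = (1/n)·A·R^(2/3)·S^(1/2) = (1/0.026) × 12.92 × 1.071^(2/3) × 0.00064^(1/2) = 13.16 m³/s

13.2 m³/s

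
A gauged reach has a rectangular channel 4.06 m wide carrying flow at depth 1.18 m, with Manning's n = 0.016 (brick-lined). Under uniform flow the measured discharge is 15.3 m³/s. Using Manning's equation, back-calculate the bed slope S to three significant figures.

A = b·y = 4.06 × 1.18 = 4.791 m²
P = b + 2y = 4.06 + 2×1.18 = 6.420 m
R = A/P = 4.791/6.420 = 0.7462 m
S = (Q·n / (1·A·R^(2/3)))² = (15.3×0.016 / (1×4.791×0.8227))² = 0.003858

0.00386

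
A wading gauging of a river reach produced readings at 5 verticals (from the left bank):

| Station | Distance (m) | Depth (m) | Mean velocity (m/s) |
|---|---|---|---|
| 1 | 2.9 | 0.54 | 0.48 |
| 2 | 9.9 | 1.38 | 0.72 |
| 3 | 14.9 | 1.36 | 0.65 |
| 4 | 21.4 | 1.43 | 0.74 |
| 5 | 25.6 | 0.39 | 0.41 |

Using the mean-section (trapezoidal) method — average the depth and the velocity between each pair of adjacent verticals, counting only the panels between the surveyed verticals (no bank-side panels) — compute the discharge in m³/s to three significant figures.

Panel 1-2: Δb = 7 m, d̄ = (0.54+1.38)/2 = 0.96, v̄ = (0.48+0.72)/2 = 0.6 → q = 7×0.96×0.6 = 4.032 m³/s
Panel 2-3: Δb = 5 m, d̄ = (1.38+1.36)/2 = 1.37, v̄ = (0.72+0.65)/2 = 0.685 → q = 5×1.37×0.685 = 4.692 m³/s
Panel 3-4: Δb = 6.5 m, d̄ = (1.36+1.43)/2 = 1.395, v̄ = (0.65+0.74)/2 = 0.695 → q = 6.5×1.395×0.695 = 6.302 m³/s
Panel 4-5: Δb = 4.2 m, d̄ = (1.43+0.39)/2 = 0.91, v̄ = (0.74+0.41)/2 = 0.575 → q = 4.2×0.91×0.575 = 2.198 m³/s
Q = Σ q = 17.22 m³/s

17.2 m³/s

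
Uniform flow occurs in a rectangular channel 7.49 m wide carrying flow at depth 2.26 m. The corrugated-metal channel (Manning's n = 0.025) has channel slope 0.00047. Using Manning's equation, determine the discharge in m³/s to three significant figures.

A = b·y = 7.49 × 2.26 = 16.93 m²
P = b + 2y = 7.49 + 2×2.26 = 12.01 m
R = A/P = 16.93/12.01 = 1.409 m
Q = (1/n)·A·R^(2/3)·S^(1/2) = (1/0.025) × 16.93 × 1.409^(2/3) × 0.00047^(1/2) = 18.45 m³/s

18.5 m³/s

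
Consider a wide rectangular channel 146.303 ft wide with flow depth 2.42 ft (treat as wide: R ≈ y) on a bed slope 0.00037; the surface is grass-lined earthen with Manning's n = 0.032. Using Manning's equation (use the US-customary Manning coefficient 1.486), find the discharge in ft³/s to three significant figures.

570 ft³/s

A = b·y = 146.303 × 2.42 = 354.1 ft²
Wide channel: R ≈ y = 2.42 ft
Q = (1.486/n)·A·R^(2/3)·S^(1/2) = (1.486/0.032) × 354.1 × 2.420^(2/3) × 0.00037^(1/2) = 570.1 ft³/s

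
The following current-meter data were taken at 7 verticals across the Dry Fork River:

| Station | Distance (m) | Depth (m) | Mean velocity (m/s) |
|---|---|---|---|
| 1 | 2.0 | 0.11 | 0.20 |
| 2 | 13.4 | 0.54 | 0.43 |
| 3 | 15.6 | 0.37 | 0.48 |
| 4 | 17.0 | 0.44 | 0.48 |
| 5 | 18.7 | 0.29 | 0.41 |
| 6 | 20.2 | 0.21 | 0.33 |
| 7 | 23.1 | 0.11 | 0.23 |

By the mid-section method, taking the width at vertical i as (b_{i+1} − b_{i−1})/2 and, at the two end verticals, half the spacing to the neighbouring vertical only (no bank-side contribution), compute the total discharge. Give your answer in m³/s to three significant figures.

2.73 m³/s

w_1 = (13.4 − 2.0)/2 = 5.7 m; q_1 = 0.20 × 0.11 × 5.7 = 0.1254 m³/s
w_2 = (15.6 − 2.0)/2 = 6.8 m; q_2 = 0.43 × 0.54 × 6.8 = 1.579 m³/s
w_3 = (17.0 − 13.4)/2 = 1.8 m; q_3 = 0.48 × 0.37 × 1.8 = 0.3197 m³/s
w_4 = (18.7 − 15.6)/2 = 1.55 m; q_4 = 0.48 × 0.44 × 1.55 = 0.3274 m³/s
w_5 = (20.2 − 17.0)/2 = 1.6 m; q_5 = 0.41 × 0.29 × 1.6 = 0.1902 m³/s
w_6 = (23.1 − 18.7)/2 = 2.2 m; q_6 = 0.33 × 0.21 × 2.2 = 0.1525 m³/s
w_7 = (23.1 − 20.2)/2 = 1.45 m; q_7 = 0.23 × 0.11 × 1.45 = 0.03669 m³/s
Q = Σ qᵢ = 2.731 m³/s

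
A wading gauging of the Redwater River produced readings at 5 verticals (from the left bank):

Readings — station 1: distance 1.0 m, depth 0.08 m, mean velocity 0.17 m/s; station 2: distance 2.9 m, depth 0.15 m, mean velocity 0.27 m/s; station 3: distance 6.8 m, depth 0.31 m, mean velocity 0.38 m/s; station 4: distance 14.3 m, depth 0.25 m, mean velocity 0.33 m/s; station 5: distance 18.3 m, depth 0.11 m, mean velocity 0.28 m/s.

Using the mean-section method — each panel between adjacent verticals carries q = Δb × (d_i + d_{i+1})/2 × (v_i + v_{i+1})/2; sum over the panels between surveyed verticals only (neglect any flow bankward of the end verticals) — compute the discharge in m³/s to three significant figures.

1.30 m³/s

Panel 1-2: Δb = 1.9 m, d̄ = (0.08+0.15)/2 = 0.115, v̄ = (0.17+0.27)/2 = 0.22 → q = 1.9×0.115×0.22 = 0.04807 m³/s
Panel 2-3: Δb = 3.9 m, d̄ = (0.15+0.31)/2 = 0.23, v̄ = (0.27+0.38)/2 = 0.325 → q = 3.9×0.23×0.325 = 0.2915 m³/s
Panel 3-4: Δb = 7.5 m, d̄ = (0.31+0.25)/2 = 0.28, v̄ = (0.38+0.33)/2 = 0.355 → q = 7.5×0.28×0.355 = 0.7455 m³/s
Panel 4-5: Δb = 4 m, d̄ = (0.25+0.11)/2 = 0.18, v̄ = (0.33+0.28)/2 = 0.305 → q = 4×0.18×0.305 = 0.2196 m³/s
Q = Σ q = 1.305 m³/s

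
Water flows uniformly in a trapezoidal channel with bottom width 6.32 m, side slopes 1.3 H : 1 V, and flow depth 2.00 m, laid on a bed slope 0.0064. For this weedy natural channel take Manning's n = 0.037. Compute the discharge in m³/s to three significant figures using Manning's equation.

47.9 m³/s

A = (b + z·y)·y = (6.32 + 1.3×2.00)×2.00 = 17.84 m²
P = b + 2y√(1+z²) = 6.32 + 2×2.00×√(1+1.3²) = 12.88 m
R = A/P = 17.84/12.88 = 1.385 m
Q = (1/n)·A·R^(2/3)·S^(1/2) = (1/0.037) × 17.84 × 1.385^(2/3) × 0.0064^(1/2) = 47.93 m³/s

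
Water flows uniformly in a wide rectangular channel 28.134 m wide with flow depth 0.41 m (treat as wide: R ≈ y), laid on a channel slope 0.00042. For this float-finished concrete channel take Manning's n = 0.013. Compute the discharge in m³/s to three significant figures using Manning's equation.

A = b·y = 28.134 × 0.41 = 11.53 m²
Wide channel: R ≈ y = 0.41 m
Q = (1/n)·A·R^(2/3)·S^(1/2) = (1/0.013) × 11.53 × 0.4100^(2/3) × 0.00042^(1/2) = 10.04 m³/s

10.0 m³/s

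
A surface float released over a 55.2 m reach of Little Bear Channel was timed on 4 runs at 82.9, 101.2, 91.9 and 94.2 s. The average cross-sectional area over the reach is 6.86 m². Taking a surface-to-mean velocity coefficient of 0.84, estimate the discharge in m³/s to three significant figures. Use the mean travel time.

3.44 m³/s

t̄ = (82.9 + 101.2 + 91.9 + 94.2) / 4 = 92.55 s
v_surface = L / t̄ = 55.2 / 92.55 = 0.5964 m/s
v_mean = 0.84 × 0.5964 = 0.5010 m/s
Q = A × v_mean = 6.86 × 0.5010 = 3.437 m³/s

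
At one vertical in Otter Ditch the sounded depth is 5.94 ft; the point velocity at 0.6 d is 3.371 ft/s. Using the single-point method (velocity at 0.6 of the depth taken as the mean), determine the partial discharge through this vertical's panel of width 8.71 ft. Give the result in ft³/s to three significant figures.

174 ft³/s

v̄ = v₀.₆ = 3.371 ft/s
q = v̄ × d × w = 3.371 × 5.94 × 8.71 = 174.4 ft³/s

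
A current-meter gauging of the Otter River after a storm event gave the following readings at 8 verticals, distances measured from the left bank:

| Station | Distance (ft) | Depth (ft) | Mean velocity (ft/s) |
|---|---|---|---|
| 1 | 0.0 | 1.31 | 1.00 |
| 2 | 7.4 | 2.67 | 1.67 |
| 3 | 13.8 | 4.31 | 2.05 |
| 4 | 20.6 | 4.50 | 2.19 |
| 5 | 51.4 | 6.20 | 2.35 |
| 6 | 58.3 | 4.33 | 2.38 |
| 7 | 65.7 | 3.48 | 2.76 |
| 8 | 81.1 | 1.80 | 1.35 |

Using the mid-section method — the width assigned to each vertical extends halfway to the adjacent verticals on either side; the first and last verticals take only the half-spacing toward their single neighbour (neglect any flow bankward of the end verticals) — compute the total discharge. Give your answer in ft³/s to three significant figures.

756 ft³/s

w_1 = (7.4 − 0.0)/2 = 3.7 ft; q_1 = 1.00 × 1.31 × 3.7 = 4.847 ft³/s
w_2 = (13.8 − 0.0)/2 = 6.9 ft; q_2 = 1.67 × 2.67 × 6.9 = 30.77 ft³/s
w_3 = (20.6 − 7.4)/2 = 6.6 ft; q_3 = 2.05 × 4.31 × 6.6 = 58.31 ft³/s
w_4 = (51.4 − 13.8)/2 = 18.8 ft; q_4 = 2.19 × 4.50 × 18.8 = 185.3 ft³/s
w_5 = (58.3 − 20.6)/2 = 18.85 ft; q_5 = 2.35 × 6.20 × 18.85 = 274.6 ft³/s
w_6 = (65.7 − 51.4)/2 = 7.15 ft; q_6 = 2.38 × 4.33 × 7.15 = 73.68 ft³/s
w_7 = (81.1 − 58.3)/2 = 11.4 ft; q_7 = 2.76 × 3.48 × 11.4 = 109.5 ft³/s
w_8 = (81.1 − 65.7)/2 = 7.7 ft; q_8 = 1.35 × 1.80 × 7.7 = 18.71 ft³/s
Q = Σ qᵢ = 755.7 ft³/s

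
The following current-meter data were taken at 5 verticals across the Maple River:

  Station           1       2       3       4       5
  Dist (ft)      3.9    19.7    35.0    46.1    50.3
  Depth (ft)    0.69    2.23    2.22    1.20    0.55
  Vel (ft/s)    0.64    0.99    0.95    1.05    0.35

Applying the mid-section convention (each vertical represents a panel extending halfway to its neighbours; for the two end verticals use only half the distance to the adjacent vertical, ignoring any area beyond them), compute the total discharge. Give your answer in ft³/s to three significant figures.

w_1 = (19.7 − 3.9)/2 = 7.9 ft; q_1 = 0.64 × 0.69 × 7.9 = 3.489 ft³/s
w_2 = (35.0 − 3.9)/2 = 15.55 ft; q_2 = 0.99 × 2.23 × 15.55 = 34.33 ft³/s
w_3 = (46.1 − 19.7)/2 = 13.2 ft; q_3 = 0.95 × 2.22 × 13.2 = 27.84 ft³/s
w_4 = (50.3 − 35.0)/2 = 7.65 ft; q_4 = 1.05 × 1.20 × 7.65 = 9.639 ft³/s
w_5 = (50.3 − 46.1)/2 = 2.1 ft; q_5 = 0.35 × 0.55 × 2.1 = 0.4043 ft³/s
Q = Σ qᵢ = 75.70 ft³/s

75.7 ft³/s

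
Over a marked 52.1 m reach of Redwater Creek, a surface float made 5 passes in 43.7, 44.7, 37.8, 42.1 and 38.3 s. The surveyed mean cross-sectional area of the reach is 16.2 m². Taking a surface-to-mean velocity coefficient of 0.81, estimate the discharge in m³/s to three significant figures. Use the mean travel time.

t̄ = (43.7 + 44.7 + 37.8 + 42.1 + 38.3) / 5 = 41.32 s
v_surface = L / t̄ = 52.1 / 41.32 = 1.261 m/s
v_mean = 0.81 × 1.261 = 1.021 m/s
Q = A × v_mean = 16.2 × 1.021 = 16.55 m³/s

16.5 m³/s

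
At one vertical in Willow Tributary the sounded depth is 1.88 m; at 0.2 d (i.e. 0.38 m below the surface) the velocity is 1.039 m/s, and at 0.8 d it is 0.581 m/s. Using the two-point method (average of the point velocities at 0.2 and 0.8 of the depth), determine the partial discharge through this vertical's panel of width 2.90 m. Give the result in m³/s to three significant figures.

v̄ = (1.039 + 0.581) / 2 = 0.8100 m/s
q = v̄ × d × w = 0.8100 × 1.88 × 2.90 = 4.416 m³/s

4.42 m³/s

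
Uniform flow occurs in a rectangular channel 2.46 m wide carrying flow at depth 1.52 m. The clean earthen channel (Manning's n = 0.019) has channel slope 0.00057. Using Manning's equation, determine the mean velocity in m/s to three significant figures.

0.972 m/s

A = b·y = 2.46 × 1.52 = 3.739 m²
P = b + 2y = 2.46 + 2×1.52 = 5.500 m
R = A/P = 3.739/5.500 = 0.6799 m
Q = (1/n)·A·R^(2/3)·S^(1/2) = (1/0.019) × 3.739 × 0.6799^(2/3) × 0.00057^(1/2) = 3.633 m³/s
V = Q/A = 3.633/3.739 = 0.9715 m/s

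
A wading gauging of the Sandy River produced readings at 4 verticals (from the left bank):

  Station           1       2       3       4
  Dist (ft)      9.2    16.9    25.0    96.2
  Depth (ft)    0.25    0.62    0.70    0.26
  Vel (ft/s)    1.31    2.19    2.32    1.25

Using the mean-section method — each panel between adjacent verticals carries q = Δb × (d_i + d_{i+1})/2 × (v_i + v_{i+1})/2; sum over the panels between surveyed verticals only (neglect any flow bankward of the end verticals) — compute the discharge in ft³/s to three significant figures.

Panel 1-2: Δb = 7.7 ft, d̄ = (0.25+0.62)/2 = 0.435, v̄ = (1.31+2.19)/2 = 1.75 → q = 7.7×0.435×1.75 = 5.862 ft³/s
Panel 2-3: Δb = 8.1 ft, d̄ = (0.62+0.70)/2 = 0.66, v̄ = (2.19+2.32)/2 = 2.255 → q = 8.1×0.66×2.255 = 12.06 ft³/s
Panel 3-4: Δb = 71.2 ft, d̄ = (0.70+0.26)/2 = 0.48, v̄ = (2.32+1.25)/2 = 1.785 → q = 71.2×0.48×1.785 = 61.00 ft³/s
Q = Σ q = 78.92 ft³/s

78.9 ft³/s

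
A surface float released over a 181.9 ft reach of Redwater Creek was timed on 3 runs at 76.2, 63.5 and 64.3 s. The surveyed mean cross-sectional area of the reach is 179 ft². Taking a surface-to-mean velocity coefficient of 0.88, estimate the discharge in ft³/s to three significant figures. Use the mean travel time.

t̄ = (76.2 + 63.5 + 64.3) / 3 = 68 s
v_surface = L / t̄ = 181.9 / 68 = 2.675 ft/s
v_mean = 0.88 × 2.675 = 2.354 ft/s
Q = A × v_mean = 179 × 2.354 = 421.4 ft³/s

421 ft³/s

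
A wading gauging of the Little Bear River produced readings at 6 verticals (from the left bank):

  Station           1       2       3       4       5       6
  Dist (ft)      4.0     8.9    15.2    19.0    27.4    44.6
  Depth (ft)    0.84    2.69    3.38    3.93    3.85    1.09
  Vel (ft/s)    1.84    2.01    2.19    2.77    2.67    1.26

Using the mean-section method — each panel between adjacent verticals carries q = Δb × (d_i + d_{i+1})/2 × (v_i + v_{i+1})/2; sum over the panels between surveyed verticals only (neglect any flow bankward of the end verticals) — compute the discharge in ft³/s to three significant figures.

264 ft³/s

Panel 1-2: Δb = 4.9 ft, d̄ = (0.84+2.69)/2 = 1.765, v̄ = (1.84+2.01)/2 = 1.925 → q = 4.9×1.765×1.925 = 16.65 ft³/s
Panel 2-3: Δb = 6.3 ft, d̄ = (2.69+3.38)/2 = 3.035, v̄ = (2.01+2.19)/2 = 2.1 → q = 6.3×3.035×2.1 = 40.15 ft³/s
Panel 3-4: Δb = 3.8 ft, d̄ = (3.38+3.93)/2 = 3.655, v̄ = (2.19+2.77)/2 = 2.48 → q = 3.8×3.655×2.48 = 34.44 ft³/s
Panel 4-5: Δb = 8.4 ft, d̄ = (3.93+3.85)/2 = 3.89, v̄ = (2.77+2.67)/2 = 2.72 → q = 8.4×3.89×2.72 = 88.88 ft³/s
Panel 5-6: Δb = 17.2 ft, d̄ = (3.85+1.09)/2 = 2.47, v̄ = (2.67+1.26)/2 = 1.965 → q = 17.2×2.47×1.965 = 83.48 ft³/s
Q = Σ q = 263.6 ft³/s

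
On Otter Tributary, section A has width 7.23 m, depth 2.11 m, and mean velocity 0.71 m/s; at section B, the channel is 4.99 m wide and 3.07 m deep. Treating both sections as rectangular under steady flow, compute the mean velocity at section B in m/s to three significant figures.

Q = A₁V₁ = (7.23×2.11) × 0.71 = 10.83 m³/s
A₂ = 4.99 × 3.07 = 15.32 m²
V₂ = Q/A₂ = 10.83/15.32 = 0.7070 m/s

0.707 m/s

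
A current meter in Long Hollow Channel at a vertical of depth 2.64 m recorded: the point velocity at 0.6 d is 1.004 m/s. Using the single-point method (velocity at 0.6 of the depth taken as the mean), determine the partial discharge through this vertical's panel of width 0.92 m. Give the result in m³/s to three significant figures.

2.44 m³/s

v̄ = v₀.₆ = 1.004 m/s
q = v̄ × d × w = 1.004 × 2.64 × 0.92 = 2.439 m³/s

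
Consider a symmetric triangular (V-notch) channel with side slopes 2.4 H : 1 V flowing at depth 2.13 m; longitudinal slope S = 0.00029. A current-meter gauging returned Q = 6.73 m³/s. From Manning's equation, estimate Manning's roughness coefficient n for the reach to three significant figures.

0.0272

A = z·y² = 2.4×2.13² = 10.89 m²
P = 2y√(1+z²) = 2×2.13×√(1+2.4²) = 11.08 m
R = A/P = 10.89/11.08 = 0.9831 m
n = (1/Q)·A·R^(2/3)·S^(1/2) = (1/6.73) × 10.89 × 0.9887 × 0.01703 = 0.02724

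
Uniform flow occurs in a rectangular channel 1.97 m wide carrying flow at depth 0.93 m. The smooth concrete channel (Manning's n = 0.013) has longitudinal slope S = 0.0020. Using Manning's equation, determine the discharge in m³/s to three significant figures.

3.85 m³/s

A = b·y = 1.97 × 0.93 = 1.832 m²
P = b + 2y = 1.97 + 2×0.93 = 3.830 m
R = A/P = 1.832/3.830 = 0.4784 m
Q = (1/n)·A·R^(2/3)·S^(1/2) = (1/0.013) × 1.832 × 0.4784^(2/3) × 0.0020^(1/2) = 3.855 m³/s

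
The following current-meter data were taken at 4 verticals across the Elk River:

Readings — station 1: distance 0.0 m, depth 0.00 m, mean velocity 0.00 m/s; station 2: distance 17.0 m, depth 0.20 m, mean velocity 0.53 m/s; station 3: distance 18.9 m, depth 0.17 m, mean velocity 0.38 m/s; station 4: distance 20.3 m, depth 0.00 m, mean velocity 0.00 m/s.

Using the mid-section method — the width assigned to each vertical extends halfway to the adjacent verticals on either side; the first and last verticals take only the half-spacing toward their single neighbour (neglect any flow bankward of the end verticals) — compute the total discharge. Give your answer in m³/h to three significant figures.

3990 m³/h

w_2 = (18.9 − 0.0)/2 = 9.45 m; q_2 = 0.53 × 0.20 × 9.45 = 1.002 m³/s
w_3 = (20.3 − 17.0)/2 = 1.65 m; q_3 = 0.38 × 0.17 × 1.65 = 0.1066 m³/s
Stations 1, 4 contribute zero (depth or velocity is 0).
Q = Σ qᵢ = 1.108 m³/s
= 1.108 × 3600 = 3990 m³/h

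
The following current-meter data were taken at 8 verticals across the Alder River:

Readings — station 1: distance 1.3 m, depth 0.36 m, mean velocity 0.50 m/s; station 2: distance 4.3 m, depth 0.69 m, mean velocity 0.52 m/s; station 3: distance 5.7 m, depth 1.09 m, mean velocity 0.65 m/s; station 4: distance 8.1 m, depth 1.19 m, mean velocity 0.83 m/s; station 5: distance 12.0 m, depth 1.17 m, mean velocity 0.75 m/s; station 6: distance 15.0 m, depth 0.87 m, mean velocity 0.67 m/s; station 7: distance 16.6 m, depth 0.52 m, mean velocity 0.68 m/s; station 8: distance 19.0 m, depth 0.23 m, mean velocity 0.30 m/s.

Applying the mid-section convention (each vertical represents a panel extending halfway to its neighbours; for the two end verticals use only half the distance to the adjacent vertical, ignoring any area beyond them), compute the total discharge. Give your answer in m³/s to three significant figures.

w_1 = (4.3 − 1.3)/2 = 1.5 m; q_1 = 0.50 × 0.36 × 1.5 = 0.2700 m³/s
w_2 = (5.7 − 1.3)/2 = 2.2 m; q_2 = 0.52 × 0.69 × 2.2 = 0.7894 m³/s
w_3 = (8.1 − 4.3)/2 = 1.9 m; q_3 = 0.65 × 1.09 × 1.9 = 1.346 m³/s
w_4 = (12.0 − 5.7)/2 = 3.15 m; q_4 = 0.83 × 1.19 × 3.15 = 3.111 m³/s
w_5 = (15.0 − 8.1)/2 = 3.45 m; q_5 = 0.75 × 1.17 × 3.45 = 3.027 m³/s
w_6 = (16.6 − 12.0)/2 = 2.3 m; q_6 = 0.67 × 0.87 × 2.3 = 1.341 m³/s
w_7 = (19.0 − 15.0)/2 = 2 m; q_7 = 0.68 × 0.52 × 2 = 0.7072 m³/s
w_8 = (19.0 − 16.6)/2 = 1.2 m; q_8 = 0.30 × 0.23 × 1.2 = 0.08280 m³/s
Q = Σ qᵢ = 10.67 m³/s

10.7 m³/s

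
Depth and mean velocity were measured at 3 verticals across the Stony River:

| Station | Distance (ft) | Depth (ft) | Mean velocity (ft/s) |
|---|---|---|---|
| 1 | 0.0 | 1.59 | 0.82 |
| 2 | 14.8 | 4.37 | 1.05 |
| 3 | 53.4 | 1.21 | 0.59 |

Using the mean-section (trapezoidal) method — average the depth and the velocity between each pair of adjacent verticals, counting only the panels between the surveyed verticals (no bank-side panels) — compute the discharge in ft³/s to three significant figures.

130 ft³/s

Panel 1-2: Δb = 14.8 ft, d̄ = (1.59+4.37)/2 = 2.98, v̄ = (0.82+1.05)/2 = 0.935 → q = 14.8×2.98×0.935 = 41.24 ft³/s
Panel 2-3: Δb = 38.6 ft, d̄ = (4.37+1.21)/2 = 2.79, v̄ = (1.05+0.59)/2 = 0.82 → q = 38.6×2.79×0.82 = 88.31 ft³/s
Q = Σ q = 129.5 ft³/s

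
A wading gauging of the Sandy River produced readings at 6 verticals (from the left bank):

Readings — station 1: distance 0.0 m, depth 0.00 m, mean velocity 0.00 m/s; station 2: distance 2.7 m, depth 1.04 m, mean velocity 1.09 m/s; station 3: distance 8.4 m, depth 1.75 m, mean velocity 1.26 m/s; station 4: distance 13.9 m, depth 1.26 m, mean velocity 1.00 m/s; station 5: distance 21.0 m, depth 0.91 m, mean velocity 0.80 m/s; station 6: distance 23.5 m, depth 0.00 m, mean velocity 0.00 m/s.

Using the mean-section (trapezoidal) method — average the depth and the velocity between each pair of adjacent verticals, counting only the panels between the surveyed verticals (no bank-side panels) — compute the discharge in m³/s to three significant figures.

Panel 1-2: Δb = 2.7 m, d̄ = (0.00+1.04)/2 = 0.52, v̄ = (0.00+1.09)/2 = 0.545 → q = 2.7×0.52×0.545 = 0.7652 m³/s
Panel 2-3: Δb = 5.7 m, d̄ = (1.04+1.75)/2 = 1.395, v̄ = (1.09+1.26)/2 = 1.175 → q = 5.7×1.395×1.175 = 9.343 m³/s
Panel 3-4: Δb = 5.5 m, d̄ = (1.75+1.26)/2 = 1.505, v̄ = (1.26+1.00)/2 = 1.13 → q = 5.5×1.505×1.13 = 9.354 m³/s
Panel 4-5: Δb = 7.1 m, d̄ = (1.26+0.91)/2 = 1.085, v̄ = (1.00+0.80)/2 = 0.9 → q = 7.1×1.085×0.9 = 6.933 m³/s
Panel 5-6: Δb = 2.5 m, d̄ = (0.91+0.00)/2 = 0.455, v̄ = (0.80+0.00)/2 = 0.4 → q = 2.5×0.455×0.4 = 0.4550 m³/s
Q = Σ q = 26.85 m³/s

26.8 m³/s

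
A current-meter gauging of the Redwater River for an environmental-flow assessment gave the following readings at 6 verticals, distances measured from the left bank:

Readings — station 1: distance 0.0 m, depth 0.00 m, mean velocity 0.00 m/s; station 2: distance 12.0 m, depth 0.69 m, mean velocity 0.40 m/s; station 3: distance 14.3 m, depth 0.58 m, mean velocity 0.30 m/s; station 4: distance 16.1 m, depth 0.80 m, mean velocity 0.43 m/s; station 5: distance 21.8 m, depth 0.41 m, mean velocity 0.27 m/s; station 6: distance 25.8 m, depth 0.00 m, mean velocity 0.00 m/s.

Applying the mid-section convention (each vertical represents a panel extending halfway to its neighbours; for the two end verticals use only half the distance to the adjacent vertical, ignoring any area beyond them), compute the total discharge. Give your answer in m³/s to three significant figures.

w_2 = (14.3 − 0.0)/2 = 7.15 m; q_2 = 0.40 × 0.69 × 7.15 = 1.973 m³/s
w_3 = (16.1 − 12.0)/2 = 2.05 m; q_3 = 0.30 × 0.58 × 2.05 = 0.3567 m³/s
w_4 = (21.8 − 14.3)/2 = 3.75 m; q_4 = 0.43 × 0.80 × 3.75 = 1.290 m³/s
w_5 = (25.8 − 16.1)/2 = 4.85 m; q_5 = 0.27 × 0.41 × 4.85 = 0.5369 m³/s
Stations 1, 6 contribute zero (depth or velocity is 0).
Q = Σ qᵢ = 4.157 m³/s

4.16 m³/s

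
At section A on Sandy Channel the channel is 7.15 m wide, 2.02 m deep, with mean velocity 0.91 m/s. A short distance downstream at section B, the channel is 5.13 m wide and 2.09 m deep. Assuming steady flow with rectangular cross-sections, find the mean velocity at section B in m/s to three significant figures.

Q = A₁V₁ = (7.15×2.02) × 0.91 = 13.14 m³/s
A₂ = 5.13 × 2.09 = 10.72 m²
V₂ = Q/A₂ = 13.14/10.72 = 1.226 m/s

1.23 m/s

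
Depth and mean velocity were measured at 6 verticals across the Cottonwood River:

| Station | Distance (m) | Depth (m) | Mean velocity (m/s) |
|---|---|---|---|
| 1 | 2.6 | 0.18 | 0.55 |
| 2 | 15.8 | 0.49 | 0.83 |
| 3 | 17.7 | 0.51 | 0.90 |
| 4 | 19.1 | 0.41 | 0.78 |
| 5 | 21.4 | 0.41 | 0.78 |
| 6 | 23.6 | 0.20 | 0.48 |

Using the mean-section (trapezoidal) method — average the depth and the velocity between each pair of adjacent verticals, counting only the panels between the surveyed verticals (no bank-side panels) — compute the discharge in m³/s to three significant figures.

5.57 m³/s

Panel 1-2: Δb = 13.2 m, d̄ = (0.18+0.49)/2 = 0.335, v̄ = (0.55+0.83)/2 = 0.69 → q = 13.2×0.335×0.69 = 3.051 m³/s
Panel 2-3: Δb = 1.9 m, d̄ = (0.49+0.51)/2 = 0.5, v̄ = (0.83+0.90)/2 = 0.865 → q = 1.9×0.5×0.865 = 0.8218 m³/s
Panel 3-4: Δb = 1.4 m, d̄ = (0.51+0.41)/2 = 0.46, v̄ = (0.90+0.78)/2 = 0.84 → q = 1.4×0.46×0.84 = 0.5410 m³/s
Panel 4-5: Δb = 2.3 m, d̄ = (0.41+0.41)/2 = 0.41, v̄ = (0.78+0.78)/2 = 0.78 → q = 2.3×0.41×0.78 = 0.7355 m³/s
Panel 5-6: Δb = 2.2 m, d̄ = (0.41+0.20)/2 = 0.305, v̄ = (0.78+0.48)/2 = 0.63 → q = 2.2×0.305×0.63 = 0.4227 m³/s
Q = Σ q = 5.572 m³/s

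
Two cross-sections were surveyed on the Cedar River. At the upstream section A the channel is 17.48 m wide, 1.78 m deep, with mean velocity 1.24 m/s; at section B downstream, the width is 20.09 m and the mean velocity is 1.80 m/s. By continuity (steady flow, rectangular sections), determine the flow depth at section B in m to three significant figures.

1.07 m

Q = A₁V₁ = (17.48×1.78) × 1.24 = 38.58 m³/s
d₂ = Q/(b₂ V₂) = 38.58/(20.09×1.80) = 1.067 m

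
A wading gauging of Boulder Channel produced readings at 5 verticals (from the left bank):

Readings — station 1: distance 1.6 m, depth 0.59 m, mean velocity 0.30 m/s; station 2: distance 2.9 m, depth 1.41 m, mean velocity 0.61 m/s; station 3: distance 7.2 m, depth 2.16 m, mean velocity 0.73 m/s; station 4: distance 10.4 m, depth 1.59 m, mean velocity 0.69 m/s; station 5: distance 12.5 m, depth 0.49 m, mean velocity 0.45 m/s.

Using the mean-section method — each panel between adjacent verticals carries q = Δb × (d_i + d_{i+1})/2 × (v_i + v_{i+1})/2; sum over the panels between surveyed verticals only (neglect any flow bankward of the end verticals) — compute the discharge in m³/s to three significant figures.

Panel 1-2: Δb = 1.3 m, d̄ = (0.59+1.41)/2 = 1, v̄ = (0.30+0.61)/2 = 0.455 → q = 1.3×1×0.455 = 0.5915 m³/s
Panel 2-3: Δb = 4.3 m, d̄ = (1.41+2.16)/2 = 1.785, v̄ = (0.61+0.73)/2 = 0.67 → q = 4.3×1.785×0.67 = 5.143 m³/s
Panel 3-4: Δb = 3.2 m, d̄ = (2.16+1.59)/2 = 1.875, v̄ = (0.73+0.69)/2 = 0.71 → q = 3.2×1.875×0.71 = 4.260 m³/s
Panel 4-5: Δb = 2.1 m, d̄ = (1.59+0.49)/2 = 1.04, v̄ = (0.69+0.45)/2 = 0.57 → q = 2.1×1.04×0.57 = 1.245 m³/s
Q = Σ q = 11.24 m³/s

11.2 m³/s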